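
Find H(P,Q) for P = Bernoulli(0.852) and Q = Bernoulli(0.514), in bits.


H(P,Q) = -p*log2(q) - (1-p)*log2(1-q). -0.852*log2(0.514) = 0.818056; -0.148*log2(0.486) = 0.154064. H(P,Q) = 0.818056 + 0.154064 = 0.9721

0.9721 bits


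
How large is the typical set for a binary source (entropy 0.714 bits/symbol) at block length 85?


log2|A_typical| = nH = 85 * 0.714 = 60.69, so |A_typical| ~ 2^60.69 = 1.860e+18

1.860e+18


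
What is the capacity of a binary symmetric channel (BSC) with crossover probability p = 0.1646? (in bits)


H(p) = -p*log2(p) - (1-p)*log2(1-p) = -0.1646*log2(0.1646) - 0.8354*log2(0.8354) = 0.428448 + 0.216754 = 0.6452. C = 1 - H(p) = 1 - 0.6452 = 0.3548

0.3548 bits


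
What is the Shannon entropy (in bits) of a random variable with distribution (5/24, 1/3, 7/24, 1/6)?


H = -sum(p_i * log2(p_i)). Terms: -(5/24)*log2(5/24) = 0.471466; -(1/3)*log2(1/3) = 0.528321; -(7/24)*log2(7/24) = 0.518469; -(1/6)*log2(1/6) = 0.430827. H = 0.471466 + 0.528321 + 0.518469 + 0.430827 = 1.9491

1.9491 bits


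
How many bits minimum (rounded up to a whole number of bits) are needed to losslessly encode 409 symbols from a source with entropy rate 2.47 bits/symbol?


Minimum bits >= n * H = 409 * 2.47 = 1010.23, rounded up to a whole number of bits = 1011

1011 bits


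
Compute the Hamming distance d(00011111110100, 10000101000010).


Count differing positions: ^ . . ^ ^ . ^ . ^ ^ . ^ ^ . = 8 differences

8


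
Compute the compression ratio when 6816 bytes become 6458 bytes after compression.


Ratio = original / compressed = 6816 / 6458 = 1.0554

1.0554


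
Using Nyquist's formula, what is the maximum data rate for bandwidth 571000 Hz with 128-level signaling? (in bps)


Rate = 2 * B * log2(M) = 2 * 571000 * 7.0 = 7994000.0

7994000.0 bps


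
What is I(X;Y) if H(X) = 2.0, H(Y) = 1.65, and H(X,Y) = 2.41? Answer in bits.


I(X;Y) = H(X) + H(Y) - H(X,Y) = 2.0 + 1.65 - 2.41 = 1.24

1.24 bits


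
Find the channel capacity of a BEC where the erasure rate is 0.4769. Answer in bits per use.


C = 1 - epsilon = 1 - 0.4769 = 0.5231

0.5231 bits


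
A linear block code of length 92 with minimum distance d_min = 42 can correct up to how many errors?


Correction capability = floor((d-1)/2) = floor((42-1)/2) = 20

20 errors


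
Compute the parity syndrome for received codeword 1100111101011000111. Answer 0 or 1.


Syndrome = XOR of all bits = 1 XOR 1 XOR 0 XOR 0 XOR 1 XOR 1 XOR 1 XOR 1 XOR 0 XOR 1 XOR 0 XOR 1 XOR 1 XOR 0 XOR 0 XOR 0 XOR 1 XOR 1 XOR 1 = 0

0


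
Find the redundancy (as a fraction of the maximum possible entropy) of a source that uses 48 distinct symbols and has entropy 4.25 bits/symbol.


H_max = log2(K) = log2(48) = 5.585 bits/symbol. Redundancy = 1 - H/H_max = 1 - 4.25/5.585 = 1 - 0.761 = 0.239

0.239


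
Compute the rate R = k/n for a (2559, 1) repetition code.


Rate = k/n = 1/2559

1/2559


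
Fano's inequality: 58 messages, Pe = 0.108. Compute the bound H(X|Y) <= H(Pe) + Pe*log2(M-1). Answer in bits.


H(Pe) = -Pe*log2(Pe) - (1-Pe)*log2(1-Pe) = -0.108*log2(0.108) - 0.892*log2(0.892) = 0.346777 + 0.147077 = 0.4939. Pe*log2(M-1) = 0.108*log2(57) = 0.629952. Bound = H(Pe) + Pe*log2(M-1) = 0.346777 + 0.147077 + 0.629952 = 1.1238

1.1238 bits


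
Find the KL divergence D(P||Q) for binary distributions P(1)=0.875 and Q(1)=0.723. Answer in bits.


KL = p*log2(p/q) + (1-p)*log2((1-p)/(1-q)) = 0.875*log2(0.875/0.723) + 0.125*log2(0.125/0.277) = 0.0974

0.0974 bits


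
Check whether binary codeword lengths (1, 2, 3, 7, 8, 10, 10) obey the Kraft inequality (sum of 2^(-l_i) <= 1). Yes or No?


Kraft sum = sum(2^(-l_i)) = 0.8887, need <= 1. Result: satisfied (a binary prefix-free code with these lengths exists)

Yes


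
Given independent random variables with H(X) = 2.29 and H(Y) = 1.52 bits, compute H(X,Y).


For independent variables, H(X,Y) = H(X) + H(Y) = 2.29 + 1.52 = 3.81

3.81 bits


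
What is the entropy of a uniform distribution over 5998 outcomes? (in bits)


H = log2(n) = log2(5998) = 12.5503

12.5503 bits


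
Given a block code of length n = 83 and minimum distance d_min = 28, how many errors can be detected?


Detection capability = d_min - 1 = 28 - 1 = 27

27 errors


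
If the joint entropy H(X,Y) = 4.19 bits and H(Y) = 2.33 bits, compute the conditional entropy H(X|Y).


H(X|Y) = H(X,Y) - H(Y) = 4.19 - 2.33 = 1.86

1.86 bits


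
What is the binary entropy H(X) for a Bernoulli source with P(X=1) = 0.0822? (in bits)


H = -p*log2(p) - (1-p)*log2(1-p). -0.0822*log2(0.0822) = 0.296308; -0.9178*log2(0.9178) = 0.113576. H = 0.296308 + 0.113576 = 0.4099

0.4099 bits


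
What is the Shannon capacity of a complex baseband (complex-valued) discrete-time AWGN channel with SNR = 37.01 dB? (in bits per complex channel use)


SNR_linear = 10^(37.01/10) = 5023.4259; C = log2(1 + SNR_linear) = log2(1 + 5023.4259) = 12.2947

12.2947 bits/channel use


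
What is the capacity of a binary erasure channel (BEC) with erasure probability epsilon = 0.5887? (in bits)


C = 1 - epsilon = 1 - 0.5887 = 0.4113

0.4113 bits


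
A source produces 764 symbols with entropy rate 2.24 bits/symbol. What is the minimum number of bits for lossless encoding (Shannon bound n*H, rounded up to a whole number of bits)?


Minimum bits >= n * H = 764 * 2.24 = 1711.36, rounded up to a whole number of bits = 1712

1712 bits


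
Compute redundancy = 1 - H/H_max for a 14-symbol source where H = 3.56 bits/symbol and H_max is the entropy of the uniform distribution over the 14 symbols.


H_max = log2(K) = log2(14) = 3.8074 bits/symbol. Redundancy = 1 - H/H_max = 1 - 3.56/3.8074 = 1 - 0.935 = 0.065

0.065


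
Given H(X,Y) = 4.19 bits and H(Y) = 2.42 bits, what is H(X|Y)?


H(X|Y) = H(X,Y) - H(Y) = 4.19 - 2.42 = 1.77

1.77 bits


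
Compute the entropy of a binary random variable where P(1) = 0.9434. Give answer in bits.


H = -p*log2(p) - (1-p)*log2(1-p). -0.9434*log2(0.9434) = 0.079301; -0.0566*log2(0.0566) = 0.234497. H = 0.079301 + 0.234497 = 0.3138

0.3138 bits


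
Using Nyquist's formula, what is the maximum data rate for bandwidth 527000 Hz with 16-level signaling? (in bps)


Rate = 2 * B * log2(M) = 2 * 527000 * 4.0 = 4216000.0

4216000.0 bps


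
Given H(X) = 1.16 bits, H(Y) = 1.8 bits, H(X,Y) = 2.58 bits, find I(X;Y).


I(X;Y) = H(X) + H(Y) - H(X,Y) = 1.16 + 1.8 - 2.58 = 0.38

0.38 bits


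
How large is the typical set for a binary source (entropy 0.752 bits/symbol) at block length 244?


log2|A_typical| = nH = 244 * 0.752 = 183.488, so |A_typical| ~ 2^183.488 = 1.719e+55

1.719e+55


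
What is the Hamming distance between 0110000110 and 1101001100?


Count differing positions: ^ . ^ ^ . . ^ . ^ . = 5 differences

5


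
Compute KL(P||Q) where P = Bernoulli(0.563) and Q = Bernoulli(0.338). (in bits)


KL = p*log2(p/q) + (1-p)*log2((1-p)/(1-q)) = 0.563*log2(0.563/0.338) + 0.437*log2(0.437/0.662) = 0.1526

0.1526 bits


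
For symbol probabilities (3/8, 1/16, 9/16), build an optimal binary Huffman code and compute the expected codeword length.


Huffman construction (repeatedly merge the two least-probable nodes; each merge adds 1 bit to every symbol beneath it): 1/16 + 3/8 = 7/16; 7/16 + 9/16 = 1. Resulting codeword lengths (in the order the probabilities were given): (2, 2, 1). L_avg = sum(p_i * l_i) = 3/8*2 + 1/16*2 + 9/16*1 = 23/16 = 1.4375

1.4375 bits


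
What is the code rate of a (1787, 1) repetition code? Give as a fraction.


Rate = k/n = 1/1787

1/1787


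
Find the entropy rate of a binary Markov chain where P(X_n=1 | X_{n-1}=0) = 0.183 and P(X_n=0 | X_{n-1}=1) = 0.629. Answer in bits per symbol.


Stationary distribution: pi_0 = p10/(p01+p10) = 0.7746, pi_1 = 0.2254. Entropy rate H' = pi_0*H(p01) + pi_1*H(p10) = 0.7746*0.6866 + 0.2254*0.9514 = 0.7463

0.7463 bits/symbol


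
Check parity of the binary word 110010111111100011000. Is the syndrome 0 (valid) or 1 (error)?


Syndrome = XOR of all bits = 1 XOR 1 XOR 0 XOR 0 XOR 1 XOR 0 XOR 1 XOR 1 XOR 1 XOR 1 XOR 1 XOR 1 XOR 1 XOR 0 XOR 0 XOR 0 XOR 1 XOR 1 XOR 0 XOR 0 XOR 0 = 0

0


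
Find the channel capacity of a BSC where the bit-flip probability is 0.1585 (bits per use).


H(p) = -p*log2(p) - (1-p)*log2(1-p) = -0.1585*log2(0.1585) - 0.8415*log2(0.8415) = 0.421205 + 0.209504 = 0.6307. C = 1 - H(p) = 1 - 0.6307 = 0.3693

0.3693 bits


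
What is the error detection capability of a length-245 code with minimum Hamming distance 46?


Detection capability = d_min - 1 = 46 - 1 = 45

45 errors


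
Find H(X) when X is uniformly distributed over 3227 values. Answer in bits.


H = log2(n) = log2(3227) = 11.656

11.656 bits


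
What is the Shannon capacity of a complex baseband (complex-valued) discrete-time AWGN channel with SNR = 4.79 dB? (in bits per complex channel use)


SNR_linear = 10^(4.79/10) = 3.013; C = log2(1 + SNR_linear) = log2(1 + 3.013) = 2.0047

2.0047 bits/channel use


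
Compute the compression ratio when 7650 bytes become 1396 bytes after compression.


Ratio = original / compressed = 7650 / 1396 = 5.4799

5.4799


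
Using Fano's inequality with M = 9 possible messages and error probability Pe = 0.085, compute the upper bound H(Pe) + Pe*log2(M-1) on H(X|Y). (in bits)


H(Pe) = -Pe*log2(Pe) - (1-Pe)*log2(1-Pe) = -0.085*log2(0.085) - 0.915*log2(0.915) = 0.302293 + 0.117263 = 0.4196. Pe*log2(M-1) = 0.085*log2(8) = 0.255000. Bound = H(Pe) + Pe*log2(M-1) = 0.302293 + 0.117263 + 0.255000 = 0.6746

0.6746 bits


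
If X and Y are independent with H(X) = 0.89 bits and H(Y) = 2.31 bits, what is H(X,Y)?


For independent variables, H(X,Y) = H(X) + H(Y) = 0.89 + 2.31 = 3.2

3.2 bits


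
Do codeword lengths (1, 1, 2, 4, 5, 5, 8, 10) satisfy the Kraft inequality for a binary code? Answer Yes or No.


Kraft sum = sum(2^(-l_i)) = 1.3799, need <= 1. Result: violated (a binary prefix-free code with these lengths cannot exist)

No


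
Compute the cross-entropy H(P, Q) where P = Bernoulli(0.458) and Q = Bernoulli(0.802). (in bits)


H(P,Q) = -p*log2(q) - (1-p)*log2(1-q). -0.458*log2(0.802) = 0.145793; -0.542*log2(0.198) = 1.266344. H(P,Q) = 0.145793 + 1.266344 = 1.4121

1.4121 bits


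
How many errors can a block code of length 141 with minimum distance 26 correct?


Correction capability = floor((d-1)/2) = floor((26-1)/2) = 12

12 errors


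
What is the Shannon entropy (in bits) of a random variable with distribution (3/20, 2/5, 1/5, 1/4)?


H = -sum(p_i * log2(p_i)). Terms: -(3/20)*log2(3/20) = 0.410545; -(2/5)*log2(2/5) = 0.528771; -(1/5)*log2(1/5) = 0.464386; -(1/4)*log2(1/4) = 0.500000. H = 0.410545 + 0.528771 + 0.464386 + 0.500000 = 1.9037

1.9037 bits


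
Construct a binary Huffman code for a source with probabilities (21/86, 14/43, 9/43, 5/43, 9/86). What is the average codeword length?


Huffman construction (repeatedly merge the two least-probable nodes; each merge adds 1 bit to every symbol beneath it): 9/86 + 5/43 = 19/86; 9/43 + 19/86 = 37/86; 21/86 + 14/43 = 49/86; 37/86 + 49/86 = 1. Resulting codeword lengths (in the order the probabilities were given): (2, 2, 2, 3, 3). L_avg = sum(p_i * l_i) = 21/86*2 + 14/43*2 + 9/43*2 + 5/43*3 + 9/86*3 = 191/86 = 2.2209

2.2209 bits


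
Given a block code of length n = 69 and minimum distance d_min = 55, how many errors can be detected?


Detection capability = d_min - 1 = 55 - 1 = 54

54 errors


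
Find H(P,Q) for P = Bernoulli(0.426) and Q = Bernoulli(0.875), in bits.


H(P,Q) = -p*log2(q) - (1-p)*log2(1-q). -0.426*log2(0.875) = 0.082067; -0.574*log2(0.125) = 1.722000. H(P,Q) = 0.082067 + 1.722000 = 1.8041

1.8041 bits


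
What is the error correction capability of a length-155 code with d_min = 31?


Correction capability = floor((d-1)/2) = floor((31-1)/2) = 15

15 errors


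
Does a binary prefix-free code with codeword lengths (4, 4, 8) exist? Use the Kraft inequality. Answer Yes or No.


Kraft sum = sum(2^(-l_i)) = 0.1289, need <= 1. Result: satisfied (a binary prefix-free code with these lengths exists)

Yes


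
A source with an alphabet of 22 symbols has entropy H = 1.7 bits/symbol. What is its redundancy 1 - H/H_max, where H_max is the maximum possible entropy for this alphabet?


H_max = log2(K) = log2(22) = 4.4594 bits/symbol. Redundancy = 1 - H/H_max = 1 - 1.7/4.4594 = 1 - 0.3812 = 0.6188

0.6188


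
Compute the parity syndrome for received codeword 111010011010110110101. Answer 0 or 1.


Syndrome = XOR of all bits = 1 XOR 1 XOR 1 XOR 0 XOR 1 XOR 0 XOR 0 XOR 1 XOR 1 XOR 0 XOR 1 XOR 0 XOR 1 XOR 1 XOR 0 XOR 1 XOR 1 XOR 0 XOR 1 XOR 0 XOR 1 = 1

1


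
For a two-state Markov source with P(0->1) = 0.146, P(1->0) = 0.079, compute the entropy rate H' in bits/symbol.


Stationary distribution: pi_0 = p10/(p01+p10) = 0.3511, pi_1 = 0.6489. Entropy rate H' = pi_0*H(p01) + pi_1*H(p10) = 0.3511*0.5997 + 0.6489*0.3986 = 0.4693

0.4693 bits/symbol


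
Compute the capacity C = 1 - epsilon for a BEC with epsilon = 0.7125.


C = 1 - epsilon = 1 - 0.7125 = 0.2875

0.2875 bits


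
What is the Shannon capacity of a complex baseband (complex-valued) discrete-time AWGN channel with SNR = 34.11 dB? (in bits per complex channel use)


SNR_linear = 10^(34.11/10) = 2576.3212; C = log2(1 + SNR_linear) = log2(1 + 2576.3212) = 11.3317

11.3317 bits/channel use


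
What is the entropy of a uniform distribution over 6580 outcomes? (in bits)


H = log2(n) = log2(6580) = 12.6839

12.6839 bits


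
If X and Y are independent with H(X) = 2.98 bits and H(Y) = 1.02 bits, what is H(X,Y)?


For independent variables, H(X,Y) = H(X) + H(Y) = 2.98 + 1.02 = 4.0

4.0 bits


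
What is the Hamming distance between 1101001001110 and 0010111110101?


Count differing positions: ^ ^ ^ ^ ^ ^ . ^ ^ ^ . ^ ^ = 11 differences

11


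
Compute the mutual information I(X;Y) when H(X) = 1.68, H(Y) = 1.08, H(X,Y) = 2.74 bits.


I(X;Y) = H(X) + H(Y) - H(X,Y) = 1.68 + 1.08 - 2.74 = 0.02

0.02 bits


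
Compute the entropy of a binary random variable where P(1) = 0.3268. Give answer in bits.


H = -p*log2(p) - (1-p)*log2(1-p). -0.3268*log2(0.3268) = 0.527298; -0.6732*log2(0.6732) = 0.384325. H = 0.527298 + 0.384325 = 0.9116

0.9116 bits


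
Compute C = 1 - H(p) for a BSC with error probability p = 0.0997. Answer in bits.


H(p) = -p*log2(p) - (1-p)*log2(1-p) = -0.0997*log2(0.0997) - 0.9003*log2(0.9003) = 0.331628 + 0.136416 = 0.468. C = 1 - H(p) = 1 - 0.468 = 0.532

0.532 bits


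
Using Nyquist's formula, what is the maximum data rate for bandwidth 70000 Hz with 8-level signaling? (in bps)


Rate = 2 * B * log2(M) = 2 * 70000 * 3.0 = 420000.0

420000.0 bps


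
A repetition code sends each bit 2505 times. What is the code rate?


Rate = k/n = 1/2505

1/2505


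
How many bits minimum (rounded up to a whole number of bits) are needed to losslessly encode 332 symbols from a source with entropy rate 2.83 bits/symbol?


Minimum bits >= n * H = 332 * 2.83 = 939.56, rounded up to a whole number of bits = 940

940 bits


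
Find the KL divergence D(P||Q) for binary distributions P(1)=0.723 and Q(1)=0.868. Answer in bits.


KL = p*log2(p/q) + (1-p)*log2((1-p)/(1-q)) = 0.723*log2(0.723/0.868) + 0.277*log2(0.277/0.132) = 0.1056

0.1056 bits


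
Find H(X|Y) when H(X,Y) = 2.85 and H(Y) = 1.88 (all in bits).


H(X|Y) = H(X,Y) - H(Y) = 2.85 - 1.88 = 0.97

0.97 bits


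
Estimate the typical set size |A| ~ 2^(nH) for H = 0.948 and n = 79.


log2|A_typical| = nH = 79 * 0.948 = 74.892, so |A_typical| ~ 2^74.892 = 3.505e+22

3.505e+22


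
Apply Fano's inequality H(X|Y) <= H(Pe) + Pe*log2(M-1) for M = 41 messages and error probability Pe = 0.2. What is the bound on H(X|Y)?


H(Pe) = -Pe*log2(Pe) - (1-Pe)*log2(1-Pe) = -0.2*log2(0.2) - 0.8*log2(0.8) = 0.464386 + 0.257542 = 0.7219. Pe*log2(M-1) = 0.2*log2(40) = 1.064386. Bound = H(Pe) + Pe*log2(M-1) = 0.464386 + 0.257542 + 1.064386 = 1.7863

1.7863 bits


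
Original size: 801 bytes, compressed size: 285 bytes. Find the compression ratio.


Ratio = original / compressed = 801 / 285 = 2.8105

2.8105


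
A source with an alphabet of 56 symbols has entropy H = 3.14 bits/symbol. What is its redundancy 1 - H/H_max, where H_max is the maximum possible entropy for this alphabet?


H_max = log2(K) = log2(56) = 5.8074 bits/symbol. Redundancy = 1 - H/H_max = 1 - 3.14/5.8074 = 1 - 0.5407 = 0.4593

0.4593


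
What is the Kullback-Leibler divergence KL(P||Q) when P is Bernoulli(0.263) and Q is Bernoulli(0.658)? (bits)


KL = p*log2(p/q) + (1-p)*log2((1-p)/(1-q)) = 0.263*log2(0.263/0.658) + 0.737*log2(0.737/0.342) = 0.4684

0.4684 bits


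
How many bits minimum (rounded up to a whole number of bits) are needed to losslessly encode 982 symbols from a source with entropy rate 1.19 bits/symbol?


Minimum bits >= n * H = 982 * 1.19 = 1168.58, rounded up to a whole number of bits = 1169

1169 bits


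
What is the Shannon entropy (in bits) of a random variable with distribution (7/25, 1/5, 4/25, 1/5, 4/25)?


H = -sum(p_i * log2(p_i)). Terms: -(7/25)*log2(7/25) = 0.514220; -(1/5)*log2(1/5) = 0.464386; -(4/25)*log2(4/25) = 0.423017; -(1/5)*log2(1/5) = 0.464386; -(4/25)*log2(4/25) = 0.423017. H = 0.514220 + 0.464386 + 0.423017 + 0.464386 + 0.423017 = 2.289

2.289 bits


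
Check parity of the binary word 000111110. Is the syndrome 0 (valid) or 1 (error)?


Syndrome = XOR of all bits = 0 XOR 0 XOR 0 XOR 1 XOR 1 XOR 1 XOR 1 XOR 1 XOR 0 = 1

1


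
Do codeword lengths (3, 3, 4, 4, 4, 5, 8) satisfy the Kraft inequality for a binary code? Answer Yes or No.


Kraft sum = sum(2^(-l_i)) = 0.4727, need <= 1. Result: satisfied (a binary prefix-free code with these lengths exists)

Yes


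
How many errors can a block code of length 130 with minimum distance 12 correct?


Correction capability = floor((d-1)/2) = floor((12-1)/2) = 5

5 errors


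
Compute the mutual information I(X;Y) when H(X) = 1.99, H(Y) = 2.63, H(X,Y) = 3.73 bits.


I(X;Y) = H(X) + H(Y) - H(X,Y) = 1.99 + 2.63 - 3.73 = 0.89

0.89 bits


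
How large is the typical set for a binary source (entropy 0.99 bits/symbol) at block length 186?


log2|A_typical| = nH = 186 * 0.99 = 184.14, so |A_typical| ~ 2^184.14 = 2.702e+55

2.702e+55


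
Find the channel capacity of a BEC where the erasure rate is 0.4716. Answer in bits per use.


C = 1 - epsilon = 1 - 0.4716 = 0.5284

0.5284 bits


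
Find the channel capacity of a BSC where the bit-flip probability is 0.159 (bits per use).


H(p) = -p*log2(p) - (1-p)*log2(1-p) = -0.159*log2(0.159) - 0.841*log2(0.841) = 0.421811 + 0.210101 = 0.6319. C = 1 - H(p) = 1 - 0.6319 = 0.3681

0.3681 bits


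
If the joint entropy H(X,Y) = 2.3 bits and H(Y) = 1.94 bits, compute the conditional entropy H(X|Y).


H(X|Y) = H(X,Y) - H(Y) = 2.3 - 1.94 = 0.36

0.36 bits


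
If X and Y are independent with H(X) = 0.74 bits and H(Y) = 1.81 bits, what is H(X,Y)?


For independent variables, H(X,Y) = H(X) + H(Y) = 0.74 + 1.81 = 2.55

2.55 bits


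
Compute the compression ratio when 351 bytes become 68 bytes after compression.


Ratio = original / compressed = 351 / 68 = 5.1618

5.1618


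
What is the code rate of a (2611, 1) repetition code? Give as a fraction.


Rate = k/n = 1/2611

1/2611


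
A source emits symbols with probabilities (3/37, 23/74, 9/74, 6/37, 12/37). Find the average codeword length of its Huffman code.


Huffman construction (repeatedly merge the two least-probable nodes; each merge adds 1 bit to every symbol beneath it): 3/37 + 9/74 = 15/74; 6/37 + 15/74 = 27/74; 23/74 + 12/37 = 47/74; 27/74 + 47/74 = 1. Resulting codeword lengths (in the order the probabilities were given): (3, 2, 3, 2, 2). L_avg = sum(p_i * l_i) = 3/37*3 + 23/74*2 + 9/74*3 + 6/37*2 + 12/37*2 = 163/74 = 2.2027

2.2027 bits


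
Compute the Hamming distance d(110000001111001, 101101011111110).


Count differing positions: . ^ ^ ^ . ^ . ^ . . . . ^ ^ ^ = 8 differences

8


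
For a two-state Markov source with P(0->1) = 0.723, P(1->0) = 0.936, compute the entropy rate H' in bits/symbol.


Stationary distribution: pi_0 = p10/(p01+p10) = 0.5642, pi_1 = 0.4358. Entropy rate H' = pi_0*H(p01) + pi_1*H(p10) = 0.5642*0.8513 + 0.4358*0.3431 = 0.6299

0.6299 bits/symbol


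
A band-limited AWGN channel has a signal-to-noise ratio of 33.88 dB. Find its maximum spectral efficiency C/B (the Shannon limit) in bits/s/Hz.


SNR_linear = 10^(33.88/10) = 2443.4306; C/B = log2(1 + SNR_linear) = log2(1 + 2443.4306) = 11.2553

11.2553 bits/s/Hz


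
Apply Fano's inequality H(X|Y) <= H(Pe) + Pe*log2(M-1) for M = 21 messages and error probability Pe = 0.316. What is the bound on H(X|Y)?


H(Pe) = -Pe*log2(Pe) - (1-Pe)*log2(1-Pe) = -0.316*log2(0.316) - 0.684*log2(0.684) = 0.525193 + 0.374785 = 0.9. Pe*log2(M-1) = 0.316*log2(20) = 1.365729. Bound = H(Pe) + Pe*log2(M-1) = 0.525193 + 0.374785 + 1.365729 = 2.2657

2.2657 bits


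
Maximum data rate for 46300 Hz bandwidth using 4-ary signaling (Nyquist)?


Rate = 2 * B * log2(M) = 2 * 46300 * 2.0 = 185200.0

185200.0 bps


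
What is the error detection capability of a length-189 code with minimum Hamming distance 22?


Detection capability = d_min - 1 = 22 - 1 = 21

21 errors


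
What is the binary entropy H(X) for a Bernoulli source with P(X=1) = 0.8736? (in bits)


H = -p*log2(p) - (1-p)*log2(1-p). -0.8736*log2(0.8736) = 0.170313; -0.1264*log2(0.1264) = 0.377169. H = 0.170313 + 0.377169 = 0.5475

0.5475 bits


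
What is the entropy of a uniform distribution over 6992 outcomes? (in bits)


H = log2(n) = log2(6992) = 12.7715

12.7715 bits


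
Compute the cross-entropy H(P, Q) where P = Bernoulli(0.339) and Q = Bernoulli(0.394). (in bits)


H(P,Q) = -p*log2(q) - (1-p)*log2(1-q). -0.339*log2(0.394) = 0.455525; -0.661*log2(0.606) = 0.477645. H(P,Q) = 0.455525 + 0.477645 = 0.9332

0.9332 bits


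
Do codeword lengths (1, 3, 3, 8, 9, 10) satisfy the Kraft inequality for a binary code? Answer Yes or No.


Kraft sum = sum(2^(-l_i)) = 0.7568, need <= 1. Result: satisfied (a binary prefix-free code with these lengths exists)

Yes


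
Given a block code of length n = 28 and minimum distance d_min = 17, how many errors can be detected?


Detection capability = d_min - 1 = 17 - 1 = 16

16 errors


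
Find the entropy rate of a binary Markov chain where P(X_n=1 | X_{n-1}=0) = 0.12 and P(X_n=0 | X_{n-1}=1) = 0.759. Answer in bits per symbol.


Stationary distribution: pi_0 = p10/(p01+p10) = 0.8635, pi_1 = 0.1365. Entropy rate H' = pi_0*H(p01) + pi_1*H(p10) = 0.8635*0.5294 + 0.1365*0.7967 = 0.5659

0.5659 bits/symbol


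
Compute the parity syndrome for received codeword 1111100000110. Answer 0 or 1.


Syndrome = XOR of all bits = 1 XOR 1 XOR 1 XOR 1 XOR 1 XOR 0 XOR 0 XOR 0 XOR 0 XOR 0 XOR 1 XOR 1 XOR 0 = 1

1


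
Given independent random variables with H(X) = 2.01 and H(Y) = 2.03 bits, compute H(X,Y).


For independent variables, H(X,Y) = H(X) + H(Y) = 2.01 + 2.03 = 4.04

4.04 bits


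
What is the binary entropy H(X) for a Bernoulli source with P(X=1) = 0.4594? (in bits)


H = -p*log2(p) - (1-p)*log2(1-p). -0.4594*log2(0.4594) = 0.515528; -0.5406*log2(0.5406) = 0.479710. H = 0.515528 + 0.479710 = 0.9952

0.9952 bits


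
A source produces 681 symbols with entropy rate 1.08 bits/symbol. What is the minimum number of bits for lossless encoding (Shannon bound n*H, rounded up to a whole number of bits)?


Minimum bits >= n * H = 681 * 1.08 = 735.48, rounded up to a whole number of bits = 736

736 bits


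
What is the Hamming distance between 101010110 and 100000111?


Count differing positions: . . ^ . ^ . . . ^ = 3 differences

3


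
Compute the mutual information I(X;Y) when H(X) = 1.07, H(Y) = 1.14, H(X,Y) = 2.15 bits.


I(X;Y) = H(X) + H(Y) - H(X,Y) = 1.07 + 1.14 - 2.15 = 0.06

0.06 bits


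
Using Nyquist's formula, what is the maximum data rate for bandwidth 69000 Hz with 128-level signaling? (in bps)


Rate = 2 * B * log2(M) = 2 * 69000 * 7.0 = 966000.0

966000.0 bps


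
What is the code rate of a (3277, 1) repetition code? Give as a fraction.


Rate = k/n = 1/3277

1/3277


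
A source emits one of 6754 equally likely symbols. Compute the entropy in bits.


H = log2(n) = log2(6754) = 12.7215

12.7215 bits


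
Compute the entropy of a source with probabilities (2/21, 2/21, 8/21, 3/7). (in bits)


H = -sum(p_i * log2(p_i)). Terms: -(2/21)*log2(2/21) = 0.323078; -(2/21)*log2(2/21) = 0.323078; -(8/21)*log2(8/21) = 0.530407; -(3/7)*log2(3/7) = 0.523882. H = 0.323078 + 0.323078 + 0.530407 + 0.523882 = 1.7004

1.7004 bits


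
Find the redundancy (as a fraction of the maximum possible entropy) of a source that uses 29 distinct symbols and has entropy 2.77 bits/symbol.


H_max = log2(K) = log2(29) = 4.858 bits/symbol. Redundancy = 1 - H/H_max = 1 - 2.77/4.858 = 1 - 0.5702 = 0.4298

0.4298


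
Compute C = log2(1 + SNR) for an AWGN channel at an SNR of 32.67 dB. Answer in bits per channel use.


SNR_linear = 10^(32.67/10) = 1849.2686; C = log2(1 + SNR_linear) = log2(1 + 1849.2686) = 10.8535

10.8535 bits/channel use


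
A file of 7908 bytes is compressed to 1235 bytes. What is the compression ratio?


Ratio = original / compressed = 7908 / 1235 = 6.4032

6.4032


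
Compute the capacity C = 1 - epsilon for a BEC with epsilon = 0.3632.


C = 1 - epsilon = 1 - 0.3632 = 0.6368

0.6368 bits


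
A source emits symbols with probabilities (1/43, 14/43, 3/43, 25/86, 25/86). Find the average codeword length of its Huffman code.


Huffman construction (repeatedly merge the two least-probable nodes; each merge adds 1 bit to every symbol beneath it): 1/43 + 3/43 = 4/43; 4/43 + 25/86 = 33/86; 25/86 + 14/43 = 53/86; 33/86 + 53/86 = 1. Resulting codeword lengths (in the order the probabilities were given): (3, 2, 3, 2, 2). L_avg = sum(p_i * l_i) = 1/43*3 + 14/43*2 + 3/43*3 + 25/86*2 + 25/86*2 = 90/43 = 2.093

2.093 bits


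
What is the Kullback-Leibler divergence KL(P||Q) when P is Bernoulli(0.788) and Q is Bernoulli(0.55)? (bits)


KL = p*log2(p/q) + (1-p)*log2((1-p)/(1-q)) = 0.788*log2(0.788/0.55) + 0.212*log2(0.212/0.45) = 0.1786

0.1786 bits


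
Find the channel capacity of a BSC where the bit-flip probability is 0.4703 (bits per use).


H(p) = -p*log2(p) - (1-p)*log2(1-p) = -0.4703*log2(0.4703) - 0.5297*log2(0.5297) = 0.511849 + 0.485604 = 0.9975. C = 1 - H(p) = 1 - 0.9975 = 0.0025

0.0025 bits


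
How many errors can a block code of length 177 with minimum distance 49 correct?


Correction capability = floor((d-1)/2) = floor((49-1)/2) = 24

24 errors


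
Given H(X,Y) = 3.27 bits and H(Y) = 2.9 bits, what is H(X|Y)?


H(X|Y) = H(X,Y) - H(Y) = 3.27 - 2.9 = 0.37

0.37 bits


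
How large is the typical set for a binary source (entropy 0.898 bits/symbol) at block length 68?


log2|A_typical| = nH = 68 * 0.898 = 61.064, so |A_typical| ~ 2^61.064 = 2.410e+18

2.410e+18


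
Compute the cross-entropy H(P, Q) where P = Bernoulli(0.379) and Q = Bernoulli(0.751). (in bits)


H(P,Q) = -p*log2(q) - (1-p)*log2(1-q). -0.379*log2(0.751) = 0.156571; -0.621*log2(0.249) = 1.245591. H(P,Q) = 0.156571 + 1.245591 = 1.4022

1.4022 bits


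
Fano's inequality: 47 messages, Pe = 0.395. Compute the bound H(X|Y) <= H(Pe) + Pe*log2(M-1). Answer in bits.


H(Pe) = -Pe*log2(Pe) - (1-Pe)*log2(1-Pe) = -0.395*log2(0.395) - 0.605*log2(0.605) = 0.529330 + 0.438621 = 0.968. Pe*log2(M-1) = 0.395*log2(46) = 2.181807. Bound = H(Pe) + Pe*log2(M-1) = 0.529330 + 0.438621 + 2.181807 = 3.1498

3.1498 bits


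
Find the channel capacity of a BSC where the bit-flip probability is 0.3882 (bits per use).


H(p) = -p*log2(p) - (1-p)*log2(1-p) = -0.3882*log2(0.3882) - 0.6118*log2(0.6118) = 0.529943 + 0.433685 = 0.9636. C = 1 - H(p) = 1 - 0.9636 = 0.0364

0.0364 bits


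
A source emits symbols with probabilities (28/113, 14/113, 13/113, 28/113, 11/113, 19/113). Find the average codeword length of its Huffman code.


Huffman construction (repeatedly merge the two least-probable nodes; each merge adds 1 bit to every symbol beneath it): 11/113 + 13/113 = 24/113; 14/113 + 19/113 = 33/113; 24/113 + 28/113 = 52/113; 28/113 + 33/113 = 61/113; 52/113 + 61/113 = 1. Resulting codeword lengths (in the order the probabilities were given): (2, 3, 3, 2, 3, 3). L_avg = sum(p_i * l_i) = 28/113*2 + 14/113*3 + 13/113*3 + 28/113*2 + 11/113*3 + 19/113*3 = 283/113 = 2.5044

2.5044 bits


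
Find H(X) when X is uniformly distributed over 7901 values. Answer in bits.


H = log2(n) = log2(7901) = 12.9478

12.9478 bits


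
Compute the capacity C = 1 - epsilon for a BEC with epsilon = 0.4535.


C = 1 - epsilon = 1 - 0.4535 = 0.5465

0.5465 bits


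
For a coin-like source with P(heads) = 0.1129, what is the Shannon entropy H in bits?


H = -p*log2(p) - (1-p)*log2(1-p). -0.1129*log2(0.1129) = 0.355283; -0.8871*log2(0.8871) = 0.153319. H = 0.355283 + 0.153319 = 0.5086

0.5086 bits


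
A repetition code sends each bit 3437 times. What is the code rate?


Rate = k/n = 1/3437

1/3437


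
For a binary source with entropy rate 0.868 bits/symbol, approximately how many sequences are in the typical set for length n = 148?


log2|A_typical| = nH = 148 * 0.868 = 128.464, so |A_typical| ~ 2^128.464 = 4.694e+38

4.694e+38


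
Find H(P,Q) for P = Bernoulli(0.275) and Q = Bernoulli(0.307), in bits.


H(P,Q) = -p*log2(q) - (1-p)*log2(1-q). -0.275*log2(0.307) = 0.468515; -0.725*log2(0.693) = 0.383578. H(P,Q) = 0.468515 + 0.383578 = 0.8521

0.8521 bits


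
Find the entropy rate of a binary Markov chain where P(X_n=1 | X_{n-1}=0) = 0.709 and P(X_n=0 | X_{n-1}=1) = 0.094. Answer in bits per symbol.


Stationary distribution: pi_0 = p10/(p01+p10) = 0.1171, pi_1 = 0.8829. Entropy rate H' = pi_0*H(p01) + pi_1*H(p10) = 0.1171*0.87 + 0.8829*0.4497 = 0.4989

0.4989 bits/symbol


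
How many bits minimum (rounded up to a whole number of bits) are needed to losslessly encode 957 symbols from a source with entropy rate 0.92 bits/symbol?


Minimum bits >= n * H = 957 * 0.92 = 880.44, rounded up to a whole number of bits = 881

881 bits


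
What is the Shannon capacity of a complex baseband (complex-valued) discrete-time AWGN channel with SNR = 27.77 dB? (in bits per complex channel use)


SNR_linear = 10^(27.77/10) = 598.4116; C = log2(1 + SNR_linear) = log2(1 + 598.4116) = 9.2274

9.2274 bits/channel use


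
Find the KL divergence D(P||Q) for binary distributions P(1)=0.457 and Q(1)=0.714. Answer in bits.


KL = p*log2(p/q) + (1-p)*log2((1-p)/(1-q)) = 0.457*log2(0.457/0.714) + 0.543*log2(0.543/0.286) = 0.2081

0.2081 bits


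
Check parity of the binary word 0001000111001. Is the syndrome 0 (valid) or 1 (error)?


Syndrome = XOR of all bits = 0 XOR 0 XOR 0 XOR 1 XOR 0 XOR 0 XOR 0 XOR 1 XOR 1 XOR 1 XOR 0 XOR 0 XOR 1 = 1

1


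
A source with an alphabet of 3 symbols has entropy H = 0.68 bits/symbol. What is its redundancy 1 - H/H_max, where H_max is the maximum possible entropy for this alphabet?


H_max = log2(K) = log2(3) = 1.585 bits/symbol. Redundancy = 1 - H/H_max = 1 - 0.68/1.585 = 1 - 0.429 = 0.571

0.571


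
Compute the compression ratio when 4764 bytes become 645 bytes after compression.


Ratio = original / compressed = 4764 / 645 = 7.386

7.386


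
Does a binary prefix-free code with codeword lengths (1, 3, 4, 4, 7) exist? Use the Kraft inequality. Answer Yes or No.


Kraft sum = sum(2^(-l_i)) = 0.7578, need <= 1. Result: satisfied (a binary prefix-free code with these lengths exists)

Yes


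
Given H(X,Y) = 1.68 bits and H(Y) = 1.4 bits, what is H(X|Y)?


H(X|Y) = H(X,Y) - H(Y) = 1.68 - 1.4 = 0.28

0.28 bits


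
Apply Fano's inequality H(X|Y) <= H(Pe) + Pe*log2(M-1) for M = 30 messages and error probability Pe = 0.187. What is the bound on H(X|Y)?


H(Pe) = -Pe*log2(Pe) - (1-Pe)*log2(1-Pe) = -0.187*log2(0.187) - 0.813*log2(0.813) = 0.452332 + 0.242821 = 0.6952. Pe*log2(M-1) = 0.187*log2(29) = 0.908442. Bound = H(Pe) + Pe*log2(M-1) = 0.452332 + 0.242821 + 0.908442 = 1.6036

1.6036 bits


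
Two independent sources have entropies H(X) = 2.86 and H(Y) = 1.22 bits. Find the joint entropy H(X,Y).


For independent variables, H(X,Y) = H(X) + H(Y) = 2.86 + 1.22 = 4.08

4.08 bits


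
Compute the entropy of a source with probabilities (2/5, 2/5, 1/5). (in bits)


H = -sum(p_i * log2(p_i)). Terms: -(2/5)*log2(2/5) = 0.528771; -(2/5)*log2(2/5) = 0.528771; -(1/5)*log2(1/5) = 0.464386. H = 0.528771 + 0.528771 + 0.464386 = 1.5219

1.5219 bits


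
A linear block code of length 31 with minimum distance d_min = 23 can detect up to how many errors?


Detection capability = d_min - 1 = 23 - 1 = 22

22 errors


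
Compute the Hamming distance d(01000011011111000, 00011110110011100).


Count differing positions: . ^ . ^ ^ ^ . ^ ^ . ^ ^ . . ^ . . = 9 differences

9


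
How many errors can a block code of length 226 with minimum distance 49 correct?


Correction capability = floor((d-1)/2) = floor((49-1)/2) = 24

24 errors


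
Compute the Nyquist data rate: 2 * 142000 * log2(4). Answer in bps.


Rate = 2 * B * log2(M) = 2 * 142000 * 2.0 = 568000.0

568000.0 bps


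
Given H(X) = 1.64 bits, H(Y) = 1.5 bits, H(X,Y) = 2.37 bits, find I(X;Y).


I(X;Y) = H(X) + H(Y) - H(X,Y) = 1.64 + 1.5 - 2.37 = 0.77

0.77 bits


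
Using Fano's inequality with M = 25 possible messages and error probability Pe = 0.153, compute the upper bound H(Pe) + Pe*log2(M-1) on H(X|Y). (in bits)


H(Pe) = -Pe*log2(Pe) - (1-Pe)*log2(1-Pe) = -0.153*log2(0.153) - 0.847*log2(0.847) = 0.414385 + 0.202913 = 0.6173. Pe*log2(M-1) = 0.153*log2(24) = 0.701499. Bound = H(Pe) + Pe*log2(M-1) = 0.414385 + 0.202913 + 0.701499 = 1.3188

1.3188 bits


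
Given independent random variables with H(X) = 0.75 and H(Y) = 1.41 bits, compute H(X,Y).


For independent variables, H(X,Y) = H(X) + H(Y) = 0.75 + 1.41 = 2.16

2.16 bits


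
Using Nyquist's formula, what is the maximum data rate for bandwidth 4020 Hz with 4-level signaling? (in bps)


Rate = 2 * B * log2(M) = 2 * 4020 * 2.0 = 16080.0

16080.0 bps


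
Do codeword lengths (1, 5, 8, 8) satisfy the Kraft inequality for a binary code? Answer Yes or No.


Kraft sum = sum(2^(-l_i)) = 0.5391, need <= 1. Result: satisfied (a binary prefix-free code with these lengths exists)

Yes


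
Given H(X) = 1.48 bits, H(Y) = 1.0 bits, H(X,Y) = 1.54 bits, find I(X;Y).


I(X;Y) = H(X) + H(Y) - H(X,Y) = 1.48 + 1.0 - 1.54 = 0.94

0.94 bits


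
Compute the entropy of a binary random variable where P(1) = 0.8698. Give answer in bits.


H = -p*log2(p) - (1-p)*log2(1-p). -0.8698*log2(0.8698) = 0.175042; -0.1302*log2(0.1302) = 0.382944. H = 0.175042 + 0.382944 = 0.558

0.558 bits


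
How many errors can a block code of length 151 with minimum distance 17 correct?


Correction capability = floor((d-1)/2) = floor((17-1)/2) = 8

8 errors


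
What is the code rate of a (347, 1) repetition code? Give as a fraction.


Rate = k/n = 1/347

1/347


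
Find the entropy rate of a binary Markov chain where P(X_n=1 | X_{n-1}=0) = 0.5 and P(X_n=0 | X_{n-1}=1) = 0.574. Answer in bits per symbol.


Stationary distribution: pi_0 = p10/(p01+p10) = 0.5345, pi_1 = 0.4655. Entropy rate H' = pi_0*H(p01) + pi_1*H(p10) = 0.5345*1.0 + 0.4655*0.9841 = 0.9926

0.9926 bits/symbol


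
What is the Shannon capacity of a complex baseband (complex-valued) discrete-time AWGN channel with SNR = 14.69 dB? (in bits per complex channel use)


SNR_linear = 10^(14.69/10) = 29.4442; C = log2(1 + SNR_linear) = log2(1 + 29.4442) = 4.9281

4.9281 bits/channel use


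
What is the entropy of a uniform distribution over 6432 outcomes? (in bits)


H = log2(n) = log2(6432) = 12.6511

12.6511 bits


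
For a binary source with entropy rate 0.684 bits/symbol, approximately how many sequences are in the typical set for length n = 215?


log2|A_typical| = nH = 215 * 0.684 = 147.06, so |A_typical| ~ 2^147.06 = 1.860e+44

1.860e+44


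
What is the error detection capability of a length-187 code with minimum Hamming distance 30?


Detection capability = d_min - 1 = 30 - 1 = 29

29 errors


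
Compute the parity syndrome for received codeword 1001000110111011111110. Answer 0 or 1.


Syndrome = XOR of all bits = 1 XOR 0 XOR 0 XOR 1 XOR 0 XOR 0 XOR 0 XOR 1 XOR 1 XOR 0 XOR 1 XOR 1 XOR 1 XOR 0 XOR 1 XOR 1 XOR 1 XOR 1 XOR 1 XOR 1 XOR 1 XOR 0 = 0

0


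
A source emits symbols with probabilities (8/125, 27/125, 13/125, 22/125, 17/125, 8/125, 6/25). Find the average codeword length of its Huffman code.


Huffman construction (repeatedly merge the two least-probable nodes; each merge adds 1 bit to every symbol beneath it): 8/125 + 8/125 = 16/125; 13/125 + 16/125 = 29/125; 17/125 + 22/125 = 39/125; 27/125 + 29/125 = 56/125; 6/25 + 39/125 = 69/125; 56/125 + 69/125 = 1. Resulting codeword lengths (in the order the probabilities were given): (4, 2, 3, 3, 3, 4, 2). L_avg = sum(p_i * l_i) = 8/125*4 + 27/125*2 + 13/125*3 + 22/125*3 + 17/125*3 + 8/125*4 + 6/25*2 = 334/125 = 2.672

2.672 bits


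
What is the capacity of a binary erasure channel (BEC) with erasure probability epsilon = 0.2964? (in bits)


C = 1 - epsilon = 1 - 0.2964 = 0.7036

0.7036 bits


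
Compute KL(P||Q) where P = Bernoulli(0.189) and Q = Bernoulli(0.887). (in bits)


KL = p*log2(p/q) + (1-p)*log2((1-p)/(1-q)) = 0.189*log2(0.189/0.887) + 0.811*log2(0.811/0.113) = 1.8844

1.8844 bits


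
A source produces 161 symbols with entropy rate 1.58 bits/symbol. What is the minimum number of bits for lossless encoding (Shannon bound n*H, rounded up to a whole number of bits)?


Minimum bits >= n * H = 161 * 1.58 = 254.38, rounded up to a whole number of bits = 255

255 bits


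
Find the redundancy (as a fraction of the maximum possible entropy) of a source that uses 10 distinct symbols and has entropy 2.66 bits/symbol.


H_max = log2(K) = log2(10) = 3.3219 bits/symbol. Redundancy = 1 - H/H_max = 1 - 2.66/3.3219 = 1 - 0.8007 = 0.1993

0.1993


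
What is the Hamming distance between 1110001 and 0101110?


Count differing positions: ^ . ^ ^ ^ ^ ^ = 6 differences

6


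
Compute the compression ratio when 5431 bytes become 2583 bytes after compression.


Ratio = original / compressed = 5431 / 2583 = 2.1026

2.1026


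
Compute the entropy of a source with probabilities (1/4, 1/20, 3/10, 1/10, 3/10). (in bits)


H = -sum(p_i * log2(p_i)). Terms: -(1/4)*log2(1/4) = 0.500000; -(1/20)*log2(1/20) = 0.216096; -(3/10)*log2(3/10) = 0.521090; -(1/10)*log2(1/10) = 0.332193; -(3/10)*log2(3/10) = 0.521090. H = 0.500000 + 0.216096 + 0.521090 + 0.332193 + 0.521090 = 2.0905

2.0905 bits


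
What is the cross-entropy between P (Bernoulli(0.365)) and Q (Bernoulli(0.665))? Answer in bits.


H(P,Q) = -p*log2(q) - (1-p)*log2(1-q). -0.365*log2(0.665) = 0.214829; -0.635*log2(0.335) = 1.001882. H(P,Q) = 0.214829 + 1.001882 = 1.2167

1.2167 bits


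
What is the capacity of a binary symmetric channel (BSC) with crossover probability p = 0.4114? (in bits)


H(p) = -p*log2(p) - (1-p)*log2(1-p) = -0.4114*log2(0.4114) - 0.5886*log2(0.5886) = 0.527162 + 0.450067 = 0.9772. C = 1 - H(p) = 1 - 0.9772 = 0.0228

0.0228 bits


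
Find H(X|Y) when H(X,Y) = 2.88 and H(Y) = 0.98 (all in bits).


H(X|Y) = H(X,Y) - H(Y) = 2.88 - 0.98 = 1.9

1.9 bits


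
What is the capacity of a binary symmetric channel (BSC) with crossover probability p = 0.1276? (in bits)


H(p) = -p*log2(p) - (1-p)*log2(1-p) = -0.1276*log2(0.1276) - 0.8724*log2(0.8724) = 0.379010 + 0.171809 = 0.5508. C = 1 - H(p) = 1 - 0.5508 = 0.4492

0.4492 bits
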